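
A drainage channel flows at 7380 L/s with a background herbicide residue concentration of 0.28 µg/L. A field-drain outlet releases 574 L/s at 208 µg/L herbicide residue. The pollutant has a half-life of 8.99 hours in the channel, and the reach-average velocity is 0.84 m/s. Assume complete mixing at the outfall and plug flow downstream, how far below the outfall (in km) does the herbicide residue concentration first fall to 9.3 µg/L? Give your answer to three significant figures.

Conservation of mass: C = (7380·0.2800 + 574.0·208.0) / 7954 = 121500/7954 = 15.27 µg/L.
Half-life 8.99 h → k = ln 2 / 8.99 = 0.07710 h⁻¹ = 1.850 d⁻¹.
Set 15.27·exp(−k·t) = 9.3 → t = ln(15.27/9.3)/k = 23150 s = 6.432 h.
Distance = v·t = 0.84·23150 = 19450 m = 19.45 km.

19.4 km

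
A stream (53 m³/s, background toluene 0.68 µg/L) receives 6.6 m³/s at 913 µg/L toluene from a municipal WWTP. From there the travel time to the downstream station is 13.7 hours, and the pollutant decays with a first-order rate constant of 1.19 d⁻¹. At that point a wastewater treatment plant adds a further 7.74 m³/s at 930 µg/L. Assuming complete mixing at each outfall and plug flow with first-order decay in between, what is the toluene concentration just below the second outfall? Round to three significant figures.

153 µg/L

Mass balance: C = (53.00·0.6800 + 6.600·913.0) / 59.60 = 6062/59.60 = 101.7 µg/L; combined flow 59.60 m³/s.
Applying C = C₀e^(−kt): 101.7 × 0.5070 = 51.56 µg/L.
At the second outfall, C = (59.60·51.56 + 7.740·930.0) / (59.60 + 7.740) = 152.5 µg/L.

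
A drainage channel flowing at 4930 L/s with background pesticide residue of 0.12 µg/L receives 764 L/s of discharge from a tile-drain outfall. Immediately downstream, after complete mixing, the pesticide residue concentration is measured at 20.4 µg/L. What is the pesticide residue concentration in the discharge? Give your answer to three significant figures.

151 µg/L

Mass balance: 4930·0.1200 + 764.0·Cₑ = 5694·20.40
→ Cₑ = (5694·20.40 − 4930·0.1200) / 764.0 = 151.3 µg/L.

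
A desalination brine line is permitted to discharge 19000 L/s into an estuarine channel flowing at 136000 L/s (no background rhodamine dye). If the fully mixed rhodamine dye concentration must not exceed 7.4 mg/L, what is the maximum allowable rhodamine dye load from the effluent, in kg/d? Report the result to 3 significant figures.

99100 kg/d

Mass balance at the limit: 136000·0 + 19000·Cₑ = 155000·7.4 → Cₑ = 60.37 mg/L.
19000 L/s = 19.00 m³/s. Load = 19.00 m³/s × 60.37 g/m³ × 86 400 s/d = 99100 kg/d.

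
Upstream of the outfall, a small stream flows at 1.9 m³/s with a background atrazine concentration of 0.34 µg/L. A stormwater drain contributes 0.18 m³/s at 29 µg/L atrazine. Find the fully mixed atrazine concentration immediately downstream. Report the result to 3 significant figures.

2.82 µg/L

After mixing, C = (1.900·0.3400 + 0.1800·29.00) / 2.080 = 5.866/2.080 = 2.820 µg/L.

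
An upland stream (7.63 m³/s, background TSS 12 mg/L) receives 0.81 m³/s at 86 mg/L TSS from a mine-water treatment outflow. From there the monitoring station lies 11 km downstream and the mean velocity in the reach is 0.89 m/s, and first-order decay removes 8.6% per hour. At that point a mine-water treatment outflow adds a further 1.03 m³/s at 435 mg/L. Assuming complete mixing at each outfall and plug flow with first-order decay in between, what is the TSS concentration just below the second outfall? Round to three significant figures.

59.8 mg/L

Flow-weighted average: C = (7.630·12.00 + 0.8100·86.00) / 8.440 = 161.2/8.440 = 19.10 mg/L; combined flow 8.440 m³/s.
Travel time t = 11·1000 / 0.89 = 12360 s = 3.433 h.
8.6%/h lost → k = −ln(1 − 0.086) = 0.08992 h⁻¹.
First-order decay: C = 19.10·exp(−k·t) = 19.10·0.7344 = 14.03 mg/L.
Second outfall: C = (8.440·14.03 + 1.030·435.0)/9.470 = 59.81 mg/L.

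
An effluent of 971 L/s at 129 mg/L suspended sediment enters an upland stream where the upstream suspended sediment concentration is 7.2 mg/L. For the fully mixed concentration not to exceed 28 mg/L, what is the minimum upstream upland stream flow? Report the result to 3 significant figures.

4710 L/s

Set C_mix = 28: (Q·7.200 + 971.0·129.0) / (Q + 971.0) = 28
→ Q = 971.0·(129.0 − 28)/(28 − 7.200) = 4715 L/s.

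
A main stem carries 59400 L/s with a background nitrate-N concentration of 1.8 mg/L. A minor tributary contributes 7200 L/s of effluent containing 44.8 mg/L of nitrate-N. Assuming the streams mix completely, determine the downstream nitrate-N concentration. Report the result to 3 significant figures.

6.45 mg/L

Mass balance: C = (59400·1.800 + 7200·44.80) / 66600 = 429500/66600 = 6.449 mg/L.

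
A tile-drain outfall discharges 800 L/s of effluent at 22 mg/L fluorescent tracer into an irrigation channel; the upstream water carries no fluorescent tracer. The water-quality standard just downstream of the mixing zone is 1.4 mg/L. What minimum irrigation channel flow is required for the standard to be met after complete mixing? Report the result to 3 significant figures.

11800 L/s

Set C_mix = 1.4: (Q·0 + 800.0·22.00) / (Q + 800.0) = 1.4
→ Q = 800.0·(22.00 − 1.4)/(1.4 − 0) = 11770 L/s.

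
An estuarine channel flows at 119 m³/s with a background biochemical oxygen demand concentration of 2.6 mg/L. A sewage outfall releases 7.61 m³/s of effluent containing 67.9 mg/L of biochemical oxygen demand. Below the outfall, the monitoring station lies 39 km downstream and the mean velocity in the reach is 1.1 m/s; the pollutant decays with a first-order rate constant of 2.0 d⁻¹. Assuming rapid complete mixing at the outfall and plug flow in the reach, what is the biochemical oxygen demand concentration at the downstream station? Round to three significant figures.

2.87 mg/L

Mixed concentration C = ΣQC/ΣQ = (119.0·2.600 + 7.610·67.90) / 126.6 = 826.1/126.6 = 6.525 mg/L.
Travel time t = 39·1000 / 1.1 = 35450 s = 9.848 h.
After decay, C = 6.525 × e^(−kt) = 6.525 × 0.4401 = 2.872 mg/L.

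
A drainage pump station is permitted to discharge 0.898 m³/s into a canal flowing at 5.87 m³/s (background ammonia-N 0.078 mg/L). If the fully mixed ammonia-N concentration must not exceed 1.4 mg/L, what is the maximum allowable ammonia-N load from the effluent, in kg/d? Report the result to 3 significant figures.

Mass balance at the limit: 5.870·0.07800 + 0.8980·Cₑ = 6.768·1.4 → Cₑ = 10.04 mg/L.
Load = 0.8980 m³/s × 10.04 g/m³ × 86 400 s/d = 779.1 kg/d.

779 kg/d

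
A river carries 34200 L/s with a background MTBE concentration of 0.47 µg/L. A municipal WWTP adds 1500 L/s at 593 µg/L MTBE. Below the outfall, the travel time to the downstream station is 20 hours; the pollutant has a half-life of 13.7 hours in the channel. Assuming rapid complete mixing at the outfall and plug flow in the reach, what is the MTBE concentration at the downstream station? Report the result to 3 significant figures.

9.22 µg/L

After mixing, C = (34200·0.4700 + 1500·593.0) / 35700 = 905600/35700 = 25.37 µg/L.
Half-life 13.7 h → k = ln 2 / 13.7 = 0.05059 h⁻¹ = 1.214 d⁻¹.
Decay over the reach: 25.37·exp(−kt) = 25.37·0.3635 = 9.221 µg/L.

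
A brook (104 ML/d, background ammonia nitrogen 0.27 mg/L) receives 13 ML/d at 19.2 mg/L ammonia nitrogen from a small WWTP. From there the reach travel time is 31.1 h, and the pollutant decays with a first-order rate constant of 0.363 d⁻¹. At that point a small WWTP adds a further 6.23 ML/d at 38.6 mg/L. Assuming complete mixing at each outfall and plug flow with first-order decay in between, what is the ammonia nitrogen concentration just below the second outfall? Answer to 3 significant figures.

After mixing, C = (104.0·0.2700 + 13.00·19.20) / 117.0 = 277.7/117.0 = 2.373 mg/L; combined flow 117.0 ML/d.
After decay, C = 2.373 × e^(−kt) = 2.373 × 0.6248 = 1.483 mg/L.
Second outfall: C = (117.0·1.483 + 6.230·38.60)/123.2 = 3.359 mg/L.

3.36 mg/L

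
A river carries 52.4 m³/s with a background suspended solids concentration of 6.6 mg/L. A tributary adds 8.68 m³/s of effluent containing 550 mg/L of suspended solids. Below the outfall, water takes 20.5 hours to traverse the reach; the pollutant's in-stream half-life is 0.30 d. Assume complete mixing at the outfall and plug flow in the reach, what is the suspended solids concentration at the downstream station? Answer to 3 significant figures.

Flow-weighted average: C = (52.40·6.600 + 8.680·550.0) / 61.08 = 5120/61.08 = 83.82 mg/L.
Half-life 0.30 d → k = ln 2 / 0.30 = 2.310 d⁻¹.
After decay, C = 83.82 × e^(−kt) = 83.82 × 0.1390 = 11.65 mg/L.

11.6 mg/L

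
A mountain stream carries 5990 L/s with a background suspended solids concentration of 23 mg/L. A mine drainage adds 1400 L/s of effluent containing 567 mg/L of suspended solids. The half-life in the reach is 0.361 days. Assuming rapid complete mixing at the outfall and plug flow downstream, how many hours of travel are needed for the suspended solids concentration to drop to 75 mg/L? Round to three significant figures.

Mixed concentration C = ΣQC/ΣQ = (5990·23.00 + 1400·567.0) / 7390 = 931600/7390 = 126.1 mg/L.
Half-life 0.361 d → k = ln 2 / 0.361 = 1.920 d⁻¹.
126.1·exp(−k·t) = 75 → t = ln(126.1/75)/k = 23370 s = 6.490 h.

6.49 h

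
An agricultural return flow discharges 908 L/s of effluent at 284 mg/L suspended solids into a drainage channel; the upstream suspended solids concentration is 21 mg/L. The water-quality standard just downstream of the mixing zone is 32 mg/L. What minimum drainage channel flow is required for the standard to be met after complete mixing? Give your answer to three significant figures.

20800 L/s

Set C_mix = 32: (Q·21.00 + 908.0·284.0) / (Q + 908.0) = 32
→ Q = 908.0·(284.0 − 32)/(32 − 21.00) = 20800 L/s.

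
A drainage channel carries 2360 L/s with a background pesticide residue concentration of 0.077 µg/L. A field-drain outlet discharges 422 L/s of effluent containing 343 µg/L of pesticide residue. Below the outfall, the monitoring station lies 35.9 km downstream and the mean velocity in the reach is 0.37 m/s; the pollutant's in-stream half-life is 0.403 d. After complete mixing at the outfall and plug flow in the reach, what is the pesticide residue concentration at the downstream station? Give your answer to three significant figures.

7.55 µg/L

Conservation of mass: C = (2360·0.07700 + 422.0·343.0) / 2782 = 144900/2782 = 52.09 µg/L.
Travel time t = 35.9·1000 / 0.37 = 97030 s = 26.95 h.
Half-life 0.403 d → k = ln 2 / 0.403 = 1.720 d⁻¹.
First-order decay: C = 52.09·exp(−k·t) = 52.09·0.1449 = 7.550 µg/L.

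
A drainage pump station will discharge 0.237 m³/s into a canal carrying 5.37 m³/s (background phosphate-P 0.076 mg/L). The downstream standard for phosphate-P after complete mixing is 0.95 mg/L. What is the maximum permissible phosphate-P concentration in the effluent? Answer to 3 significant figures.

At the limit, (Qr·Cr + Qe·Cₑ)/(Qr + Qe) = 0.95:
Cₑ = (5.607·0.95 − 5.370·0.07600) / 0.2370 = 20.75 mg/L.

20.8 mg/L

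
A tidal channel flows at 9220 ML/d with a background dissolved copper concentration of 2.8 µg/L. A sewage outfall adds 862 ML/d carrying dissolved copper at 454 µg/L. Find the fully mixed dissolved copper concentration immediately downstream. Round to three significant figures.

41.4 µg/L

Flow-weighted average: C = (9220·2.800 + 862.0·454.0) / 10080 = 417200/10080 = 41.38 µg/L.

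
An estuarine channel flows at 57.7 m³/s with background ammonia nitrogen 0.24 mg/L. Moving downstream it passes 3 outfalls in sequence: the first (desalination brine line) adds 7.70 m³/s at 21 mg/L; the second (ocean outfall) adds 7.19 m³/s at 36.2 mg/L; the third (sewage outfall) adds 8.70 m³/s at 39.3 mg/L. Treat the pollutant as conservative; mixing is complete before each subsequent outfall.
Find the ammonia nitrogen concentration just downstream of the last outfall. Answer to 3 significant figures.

9.57 mg/L

Outfall 1: combined Q = 65.40 m³/s; C = (57.70·0.2400 + 7.700·21.00)/65.40 = 2.684 mg/L.
Outfall 2: combined Q = 72.59 m³/s; C = (65.40·2.684 + 7.190·36.20)/72.59 = 6.004 mg/L.
Outfall 3: combined Q = 81.29 m³/s; C = (72.59·6.004 + 8.700·39.30)/81.29 = 9.567 mg/L.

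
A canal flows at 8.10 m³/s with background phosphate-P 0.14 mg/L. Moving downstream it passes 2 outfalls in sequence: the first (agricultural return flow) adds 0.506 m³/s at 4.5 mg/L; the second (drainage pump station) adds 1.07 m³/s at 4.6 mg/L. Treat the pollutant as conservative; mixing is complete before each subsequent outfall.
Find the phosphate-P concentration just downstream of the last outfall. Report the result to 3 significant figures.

Below outfall 1: Q → 8.606 m³/s, C = (8.100·0.1400 + 0.5060·4.500)/8.606 = 0.3964 mg/L.
Below outfall 2: Q → 9.676 m³/s, C = (8.606·0.3964 + 1.070·4.600)/9.676 = 0.8612 mg/L.

0.861 mg/L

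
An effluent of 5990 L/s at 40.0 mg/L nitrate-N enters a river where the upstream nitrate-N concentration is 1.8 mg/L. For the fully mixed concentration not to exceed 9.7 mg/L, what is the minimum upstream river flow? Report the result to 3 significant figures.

Set C_mix = 9.7: (Q·1.800 + 5990·40.00) / (Q + 5990) = 9.7
→ Q = 5990·(40.00 − 9.7)/(9.7 − 1.800) = 22970 L/s.

23000 L/s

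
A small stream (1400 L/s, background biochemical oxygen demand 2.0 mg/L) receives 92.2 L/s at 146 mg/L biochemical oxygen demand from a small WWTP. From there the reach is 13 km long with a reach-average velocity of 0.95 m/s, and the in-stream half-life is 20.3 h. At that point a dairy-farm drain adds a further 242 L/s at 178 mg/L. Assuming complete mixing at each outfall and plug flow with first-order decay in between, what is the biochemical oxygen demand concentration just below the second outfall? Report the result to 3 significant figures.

33.1 mg/L

Flow-weighted average: C = (1400·2.000 + 92.20·146.0) / 1492 = 16260/1492 = 10.90 mg/L; combined flow 1492 L/s.
Travel time t = 13·1000 / 0.95 = 13680 s = 3.801 h.
Half-life 20.3 h → k = ln 2 / 20.3 = 0.03415 h⁻¹ = 0.8195 d⁻¹.
Decay over the reach: 10.90·exp(−kt) = 10.90·0.8783 = 9.571 mg/L.
Second outfall: C = (1492·9.571 + 242.0·178.0)/1734 = 33.07 mg/L.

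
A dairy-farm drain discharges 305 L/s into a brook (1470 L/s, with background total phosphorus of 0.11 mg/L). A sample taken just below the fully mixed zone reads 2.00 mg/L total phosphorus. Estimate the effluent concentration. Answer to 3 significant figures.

Mass balance: 1470·0.1100 + 305.0·Cₑ = 1775·2.000
→ Cₑ = (1775·2.000 − 1470·0.1100) / 305.0 = 11.11 mg/L.

11.1 mg/L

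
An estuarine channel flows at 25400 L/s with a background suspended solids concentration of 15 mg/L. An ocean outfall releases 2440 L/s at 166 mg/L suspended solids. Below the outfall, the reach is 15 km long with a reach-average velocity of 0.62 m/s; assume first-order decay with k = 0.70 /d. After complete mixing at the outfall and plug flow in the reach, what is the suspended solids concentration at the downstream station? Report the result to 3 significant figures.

23.2 mg/L

After mixing, C = (25400·15.00 + 2440·166.0) / 27840 = 786000/27840 = 28.23 mg/L.
Travel time t = 15·1000 / 0.62 = 24190 s = 6.720 h.
First-order decay: C = 28.23·exp(−k·t) = 28.23·0.8220 = 23.21 mg/L.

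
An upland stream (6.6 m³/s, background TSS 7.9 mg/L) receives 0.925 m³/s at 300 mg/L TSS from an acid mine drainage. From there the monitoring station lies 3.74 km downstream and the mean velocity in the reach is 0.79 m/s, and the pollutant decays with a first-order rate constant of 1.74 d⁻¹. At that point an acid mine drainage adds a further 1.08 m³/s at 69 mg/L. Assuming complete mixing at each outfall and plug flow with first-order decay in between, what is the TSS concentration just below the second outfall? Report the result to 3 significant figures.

Mixed concentration C = ΣQC/ΣQ = (6.600·7.900 + 0.9250·300.0) / 7.525 = 329.6/7.525 = 43.81 mg/L; combined flow 7.525 m³/s.
Travel time t = 3.74·1000 / 0.79 = 4734 s = 1.315 h.
First-order decay: C = 43.81·exp(−k·t) = 43.81·0.9091 = 39.82 mg/L.
At the second outfall, C = (7.525·39.82 + 1.080·69.00) / (7.525 + 1.080) = 43.48 mg/L.

43.5 mg/L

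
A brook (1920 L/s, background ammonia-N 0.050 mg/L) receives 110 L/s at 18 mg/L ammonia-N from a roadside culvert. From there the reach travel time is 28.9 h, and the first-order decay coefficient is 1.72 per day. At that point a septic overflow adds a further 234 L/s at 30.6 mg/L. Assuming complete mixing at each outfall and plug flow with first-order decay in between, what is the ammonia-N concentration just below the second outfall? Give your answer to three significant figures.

3.28 mg/L

Conservation of mass: C = (1920·0.05000 + 110.0·18.00) / 2030 = 2076/2030 = 1.023 mg/L; combined flow 2030 L/s.
Decay over the reach: 1.023·exp(−kt) = 1.023·0.1260 = 0.1289 mg/L.
At the second outfall, C = (2030·0.1289 + 234.0·30.60) / (2030 + 234.0) = 3.278 mg/L.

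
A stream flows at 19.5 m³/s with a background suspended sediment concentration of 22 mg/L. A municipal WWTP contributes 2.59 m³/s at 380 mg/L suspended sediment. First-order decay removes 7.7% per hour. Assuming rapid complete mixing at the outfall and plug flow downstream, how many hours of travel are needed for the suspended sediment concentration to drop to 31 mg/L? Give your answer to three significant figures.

9.04 h

Mass balance: C = (19.50·22.00 + 2.590·380.0) / 22.09 = 1413/22.09 = 63.97 mg/L.
7.7%/h lost → k = −ln(1 − 0.077) = 0.08013 h⁻¹.
63.97·exp(−k·t) = 31 → t = ln(63.97/31)/k = 32550 s = 9.042 h.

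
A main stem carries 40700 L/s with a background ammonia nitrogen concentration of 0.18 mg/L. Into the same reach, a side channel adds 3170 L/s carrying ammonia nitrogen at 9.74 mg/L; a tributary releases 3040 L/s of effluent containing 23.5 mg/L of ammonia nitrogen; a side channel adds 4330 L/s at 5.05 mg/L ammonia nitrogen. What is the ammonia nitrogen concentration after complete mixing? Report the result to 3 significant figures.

Mixed concentration C = ΣQC/ΣQ = (40700·0.1800 + 3170·9.740 + 3040·23.50 + 4330·5.050) / 51240 = 131500/51240 = 2.567 mg/L.

2.57 mg/L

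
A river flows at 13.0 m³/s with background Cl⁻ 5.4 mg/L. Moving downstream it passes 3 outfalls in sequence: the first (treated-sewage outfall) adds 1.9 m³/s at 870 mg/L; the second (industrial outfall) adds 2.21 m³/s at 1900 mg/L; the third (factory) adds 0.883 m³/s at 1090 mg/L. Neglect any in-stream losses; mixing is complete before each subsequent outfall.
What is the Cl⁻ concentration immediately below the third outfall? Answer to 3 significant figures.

383 mg/L

Outfall 1: combined Q = 14.90 m³/s; C = (13.00·5.400 + 1.900·870.0)/14.90 = 115.7 mg/L.
Outfall 2: combined Q = 17.11 m³/s; C = (14.90·115.7 + 2.210·1900)/17.11 = 346.1 mg/L.
Outfall 3: combined Q = 17.99 m³/s; C = (17.11·346.1 + 0.8830·1090)/17.99 = 382.6 mg/L.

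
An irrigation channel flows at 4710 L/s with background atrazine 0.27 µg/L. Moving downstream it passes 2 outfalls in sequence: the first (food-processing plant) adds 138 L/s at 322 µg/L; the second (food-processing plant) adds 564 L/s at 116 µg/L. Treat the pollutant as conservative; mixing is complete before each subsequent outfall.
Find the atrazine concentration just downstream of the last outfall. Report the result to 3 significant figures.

Below outfall 1: Q → 4848 L/s, C = (4710·0.2700 + 138.0·322.0)/4848 = 9.428 µg/L.
Below outfall 2: Q → 5412 L/s, C = (4848·9.428 + 564.0·116.0)/5412 = 20.53 µg/L.

20.5 µg/L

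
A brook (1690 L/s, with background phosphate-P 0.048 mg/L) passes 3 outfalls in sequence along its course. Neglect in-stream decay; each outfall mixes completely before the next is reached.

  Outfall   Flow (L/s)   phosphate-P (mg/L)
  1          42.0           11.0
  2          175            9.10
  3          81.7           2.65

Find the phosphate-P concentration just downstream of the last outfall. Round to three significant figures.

Outfall 1: combined Q = 1732 L/s; C = (1690·0.04800 + 42.00·11.00)/1732 = 0.3136 mg/L.
Outfall 2: combined Q = 1907 L/s; C = (1732·0.3136 + 175.0·9.100)/1907 = 1.120 mg/L.
Outfall 3: combined Q = 1989 L/s; C = (1907·1.120 + 81.70·2.650)/1989 = 1.183 mg/L.

1.18 mg/L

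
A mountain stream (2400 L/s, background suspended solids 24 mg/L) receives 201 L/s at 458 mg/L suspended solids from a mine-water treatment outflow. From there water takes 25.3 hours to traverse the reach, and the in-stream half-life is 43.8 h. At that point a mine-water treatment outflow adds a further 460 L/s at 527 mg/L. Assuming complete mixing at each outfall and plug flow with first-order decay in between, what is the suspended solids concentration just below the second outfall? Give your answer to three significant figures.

112 mg/L

Mixed concentration C = ΣQC/ΣQ = (2400·24.00 + 201.0·458.0) / 2601 = 149700/2601 = 57.54 mg/L; combined flow 2601 L/s.
Half-life 43.8 h → k = ln 2 / 43.8 = 0.01583 h⁻¹ = 0.3798 d⁻¹.
Decay over the reach: 57.54·exp(−kt) = 57.54·0.6701 = 38.55 mg/L.
At the second outfall, C = (2601·38.55 + 460.0·527.0) / (2601 + 460.0) = 112.0 mg/L.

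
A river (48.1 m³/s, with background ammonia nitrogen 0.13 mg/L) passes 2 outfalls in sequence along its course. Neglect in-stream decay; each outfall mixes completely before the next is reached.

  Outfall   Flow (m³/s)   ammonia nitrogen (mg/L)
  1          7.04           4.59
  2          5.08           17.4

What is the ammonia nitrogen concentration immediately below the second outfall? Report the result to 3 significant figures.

2.11 mg/L

After outfall 1: Q = 48.10 + 7.040 = 55.14 m³/s; C = (48.10·0.1300 + 7.040·4.590)/55.14 = 0.6994 mg/L.
After outfall 2: Q = 55.14 + 5.080 = 60.22 m³/s; C = (55.14·0.6994 + 5.080·17.40)/60.22 = 2.108 mg/L.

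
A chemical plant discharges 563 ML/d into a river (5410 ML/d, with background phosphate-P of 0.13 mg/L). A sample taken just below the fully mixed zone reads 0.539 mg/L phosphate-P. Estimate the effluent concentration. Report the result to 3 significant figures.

4.47 mg/L

Mass balance: 5410·0.1300 + 563.0·Cₑ = 5973·0.5390
→ Cₑ = (5973·0.5390 − 5410·0.1300) / 563.0 = 4.469 mg/L.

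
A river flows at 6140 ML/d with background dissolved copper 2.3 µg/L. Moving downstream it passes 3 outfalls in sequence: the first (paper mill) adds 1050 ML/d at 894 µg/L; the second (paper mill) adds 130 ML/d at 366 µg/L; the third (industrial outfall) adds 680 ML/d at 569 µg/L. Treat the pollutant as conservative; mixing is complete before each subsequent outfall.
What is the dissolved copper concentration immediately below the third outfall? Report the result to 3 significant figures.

173 µg/L

Below outfall 1: Q → 7190 ML/d, C = (6140·2.300 + 1050·894.0)/7190 = 132.5 µg/L.
Below outfall 2: Q → 7320 ML/d, C = (7190·132.5 + 130.0·366.0)/7320 = 136.7 µg/L.
Below outfall 3: Q → 8000 ML/d, C = (7320·136.7 + 680.0·569.0)/8000 = 173.4 µg/L.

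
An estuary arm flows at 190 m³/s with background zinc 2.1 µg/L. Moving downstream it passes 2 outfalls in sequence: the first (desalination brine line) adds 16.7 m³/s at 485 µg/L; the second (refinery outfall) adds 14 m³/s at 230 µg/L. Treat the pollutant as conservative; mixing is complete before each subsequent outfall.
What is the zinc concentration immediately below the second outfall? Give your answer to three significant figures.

53.1 µg/L

Below outfall 1: Q → 206.7 m³/s, C = (190.0·2.100 + 16.70·485.0)/206.7 = 41.12 µg/L.
Below outfall 2: Q → 220.7 m³/s, C = (206.7·41.12 + 14.00·230.0)/220.7 = 53.10 µg/L.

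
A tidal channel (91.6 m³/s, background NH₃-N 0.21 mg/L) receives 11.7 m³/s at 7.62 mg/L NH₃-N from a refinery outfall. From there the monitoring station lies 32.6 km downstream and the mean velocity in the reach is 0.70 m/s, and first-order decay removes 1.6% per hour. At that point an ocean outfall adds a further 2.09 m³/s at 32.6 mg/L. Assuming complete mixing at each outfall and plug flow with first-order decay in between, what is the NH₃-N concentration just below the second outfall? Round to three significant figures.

Conservation of mass: C = (91.60·0.2100 + 11.70·7.620) / 103.3 = 108.4/103.3 = 1.049 mg/L; combined flow 103.3 m³/s.
Travel time t = 32.6·1000 / 0.70 = 46570 s = 12.94 h.
1.6%/h lost → k = −ln(1 − 0.016) = 0.01613 h⁻¹.
Applying C = C₀e^(−kt): 1.049 × 0.8117 = 0.8517 mg/L.
At the second outfall, C = (103.3·0.8517 + 2.090·32.60) / (103.3 + 2.090) = 1.481 mg/L.

1.48 mg/L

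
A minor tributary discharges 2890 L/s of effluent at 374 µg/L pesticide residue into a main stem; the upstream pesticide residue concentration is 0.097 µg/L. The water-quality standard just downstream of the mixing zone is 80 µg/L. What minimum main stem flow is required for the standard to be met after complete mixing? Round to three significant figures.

Set C_mix = 80: (Q·0.09700 + 2890·374.0) / (Q + 2890) = 80
→ Q = 2890·(374.0 − 80)/(80 − 0.09700) = 10630 L/s.

10600 L/s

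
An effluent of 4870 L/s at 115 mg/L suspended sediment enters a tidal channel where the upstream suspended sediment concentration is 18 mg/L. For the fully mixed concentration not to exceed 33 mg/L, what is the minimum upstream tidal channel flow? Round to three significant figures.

26600 L/s

Set C_mix = 33: (Q·18.00 + 4870·115.0) / (Q + 4870) = 33
→ Q = 4870·(115.0 − 33)/(33 − 18.00) = 26620 L/s.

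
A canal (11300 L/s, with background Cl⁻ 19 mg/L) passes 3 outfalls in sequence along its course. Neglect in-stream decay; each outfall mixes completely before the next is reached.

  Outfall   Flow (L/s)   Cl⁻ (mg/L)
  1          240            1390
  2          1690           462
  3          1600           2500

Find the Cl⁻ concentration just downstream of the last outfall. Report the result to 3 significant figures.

359 mg/L

After outfall 1: Q = 11300 + 240.0 = 11540 L/s; C = (11300·19.00 + 240.0·1390)/11540 = 47.51 mg/L.
After outfall 2: Q = 11540 + 1690 = 13230 L/s; C = (11540·47.51 + 1690·462.0)/13230 = 100.5 mg/L.
After outfall 3: Q = 13230 + 1600 = 14830 L/s; C = (13230·100.5 + 1600·2500)/14830 = 359.3 mg/L.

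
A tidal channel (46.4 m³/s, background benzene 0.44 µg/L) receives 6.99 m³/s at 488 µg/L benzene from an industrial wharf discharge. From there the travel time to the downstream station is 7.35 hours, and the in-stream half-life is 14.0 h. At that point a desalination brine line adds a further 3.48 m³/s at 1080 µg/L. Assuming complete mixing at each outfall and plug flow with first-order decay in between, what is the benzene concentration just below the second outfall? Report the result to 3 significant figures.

Flow-weighted average: C = (46.40·0.4400 + 6.990·488.0) / 53.39 = 3432/53.39 = 64.27 µg/L; combined flow 53.39 m³/s.
Half-life 14.0 h → k = ln 2 / 14.0 = 0.04951 h⁻¹ = 1.188 d⁻¹.
After decay, C = 64.27 × e^(−kt) = 64.27 × 0.6950 = 44.67 µg/L.
At the second outfall, C = (53.39·44.67 + 3.480·1080) / (53.39 + 3.480) = 108.0 µg/L.

108 µg/L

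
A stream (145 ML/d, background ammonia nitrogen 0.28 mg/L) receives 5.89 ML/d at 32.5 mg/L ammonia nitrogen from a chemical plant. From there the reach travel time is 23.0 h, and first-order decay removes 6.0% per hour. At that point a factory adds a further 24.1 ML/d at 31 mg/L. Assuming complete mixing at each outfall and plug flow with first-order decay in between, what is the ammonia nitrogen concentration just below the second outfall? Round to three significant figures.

4.59 mg/L

Mixed concentration C = ΣQC/ΣQ = (145.0·0.2800 + 5.890·32.50) / 150.9 = 232.0/150.9 = 1.538 mg/L; combined flow 150.9 ML/d.
6.0%/h lost → k = −ln(1 − 0.06) = 0.06188 h⁻¹.
Applying C = C₀e^(−kt): 1.538 × 0.2410 = 0.3705 mg/L.
Second outfall: C = (150.9·0.3705 + 24.10·31.00)/175.0 = 4.589 mg/L.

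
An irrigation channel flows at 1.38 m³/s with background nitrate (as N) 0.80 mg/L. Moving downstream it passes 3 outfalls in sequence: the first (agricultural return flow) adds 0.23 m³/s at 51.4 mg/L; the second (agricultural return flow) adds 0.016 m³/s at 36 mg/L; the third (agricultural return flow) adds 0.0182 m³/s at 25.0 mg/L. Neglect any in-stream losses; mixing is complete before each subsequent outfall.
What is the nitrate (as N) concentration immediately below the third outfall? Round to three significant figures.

Below outfall 1: Q → 1.610 m³/s, C = (1.380·0.8000 + 0.2300·51.40)/1.610 = 8.029 mg/L.
Below outfall 2: Q → 1.626 m³/s, C = (1.610·8.029 + 0.01600·36.00)/1.626 = 8.304 mg/L.
Below outfall 3: Q → 1.644 m³/s, C = (1.626·8.304 + 0.01820·25.00)/1.644 = 8.489 mg/L.

8.49 mg/L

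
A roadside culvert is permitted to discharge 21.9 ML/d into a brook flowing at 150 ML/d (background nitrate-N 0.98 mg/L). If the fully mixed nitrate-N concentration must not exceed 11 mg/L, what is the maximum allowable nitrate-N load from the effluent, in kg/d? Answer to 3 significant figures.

1740 kg/d

Mass balance at the limit: 150.0·0.9800 + 21.90·Cₑ = 171.9·11 → Cₑ = 79.63 mg/L.
21.90 ML/d = 0.2535 m³/s. Load = 0.2535 m³/s × 79.63 g/m³ × 86 400 s/d = 1744 kg/d.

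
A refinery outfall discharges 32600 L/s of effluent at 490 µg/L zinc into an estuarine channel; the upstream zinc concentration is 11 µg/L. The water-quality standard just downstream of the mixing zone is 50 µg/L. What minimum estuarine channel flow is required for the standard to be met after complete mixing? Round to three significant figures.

Set C_mix = 50: (Q·11.00 + 32600·490.0) / (Q + 32600) = 50
→ Q = 32600·(490.0 − 50)/(50 − 11.00) = 367800 L/s.

368000 L/s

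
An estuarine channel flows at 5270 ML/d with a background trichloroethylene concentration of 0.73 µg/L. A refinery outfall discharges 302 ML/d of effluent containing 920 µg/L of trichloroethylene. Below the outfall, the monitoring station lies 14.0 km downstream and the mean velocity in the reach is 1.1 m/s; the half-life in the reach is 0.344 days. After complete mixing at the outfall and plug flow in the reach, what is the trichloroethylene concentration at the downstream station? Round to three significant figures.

37.6 µg/L

Mass balance: C = (5270·0.7300 + 302.0·920.0) / 5572 = 281700/5572 = 50.55 µg/L.
Travel time t = 14.0·1000 / 1.1 = 12730 s = 3.535 h.
Half-life 0.344 d → k = ln 2 / 0.344 = 2.015 d⁻¹.
After decay, C = 50.55 × e^(−kt) = 50.55 × 0.7432 = 37.57 µg/L.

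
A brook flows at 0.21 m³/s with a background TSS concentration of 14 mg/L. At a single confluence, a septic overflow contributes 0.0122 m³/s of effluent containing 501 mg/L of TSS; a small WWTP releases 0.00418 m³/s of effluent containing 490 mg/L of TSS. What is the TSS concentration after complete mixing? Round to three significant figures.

After mixing, C = (0.2100·14.00 + 0.01220·501.0 + 0.004180·490.0) / 0.2264 = 11.10/0.2264 = 49.03 mg/L.

49.0 mg/L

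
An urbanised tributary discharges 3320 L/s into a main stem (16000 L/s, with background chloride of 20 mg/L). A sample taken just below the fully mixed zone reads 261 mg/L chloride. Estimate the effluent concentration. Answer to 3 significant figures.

1420 mg/L

Mass balance: 16000·20.00 + 3320·Cₑ = 19320·261.0
→ Cₑ = (19320·261.0 − 16000·20.00) / 3320 = 1422 mg/L.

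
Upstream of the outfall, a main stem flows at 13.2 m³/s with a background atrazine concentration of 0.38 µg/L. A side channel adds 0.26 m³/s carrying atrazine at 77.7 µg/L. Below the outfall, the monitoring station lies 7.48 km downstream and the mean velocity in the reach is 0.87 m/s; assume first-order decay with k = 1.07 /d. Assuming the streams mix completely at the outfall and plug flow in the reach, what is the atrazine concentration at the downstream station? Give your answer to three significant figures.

Flow-weighted average: C = (13.20·0.3800 + 0.2600·77.70) / 13.46 = 25.22/13.46 = 1.874 µg/L.
Travel time t = 7.48·1000 / 0.87 = 8598 s = 2.388 h.
Applying C = C₀e^(−kt): 1.874 × 0.8990 = 1.684 µg/L.

1.68 µg/L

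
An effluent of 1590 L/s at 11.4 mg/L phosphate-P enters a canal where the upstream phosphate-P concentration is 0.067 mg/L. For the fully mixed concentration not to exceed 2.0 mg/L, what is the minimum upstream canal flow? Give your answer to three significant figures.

Set C_mix = 2.0: (Q·0.06700 + 1590·11.40) / (Q + 1590) = 2.0
→ Q = 1590·(11.40 − 2.0)/(2.0 − 0.06700) = 7732 L/s.

7730 L/s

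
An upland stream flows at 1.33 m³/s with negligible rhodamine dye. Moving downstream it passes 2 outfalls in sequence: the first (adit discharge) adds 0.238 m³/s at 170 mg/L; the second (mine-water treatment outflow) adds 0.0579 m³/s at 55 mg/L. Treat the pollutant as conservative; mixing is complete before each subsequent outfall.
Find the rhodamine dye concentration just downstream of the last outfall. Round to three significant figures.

Below outfall 1: Q → 1.568 m³/s, C = (1.330·0 + 0.2380·170.0)/1.568 = 25.80 mg/L.
Below outfall 2: Q → 1.626 m³/s, C = (1.568·25.80 + 0.05790·55.00)/1.626 = 26.84 mg/L.

26.8 mg/L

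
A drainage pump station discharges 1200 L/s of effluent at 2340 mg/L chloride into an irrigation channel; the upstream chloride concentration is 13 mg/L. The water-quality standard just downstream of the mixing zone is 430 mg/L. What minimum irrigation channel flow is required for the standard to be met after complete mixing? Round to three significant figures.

Set C_mix = 430: (Q·13.00 + 1200·2340) / (Q + 1200) = 430
→ Q = 1200·(2340 − 430)/(430 − 13.00) = 5496 L/s.

5500 L/s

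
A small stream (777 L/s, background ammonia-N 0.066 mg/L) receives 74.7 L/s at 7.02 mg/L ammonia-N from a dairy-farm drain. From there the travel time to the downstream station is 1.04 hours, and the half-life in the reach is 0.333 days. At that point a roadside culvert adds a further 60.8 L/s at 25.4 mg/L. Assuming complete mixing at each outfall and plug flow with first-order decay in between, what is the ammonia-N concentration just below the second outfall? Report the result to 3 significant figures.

2.27 mg/L

Flow-weighted average: C = (777.0·0.06600 + 74.70·7.020) / 851.7 = 575.7/851.7 = 0.6759 mg/L; combined flow 851.7 L/s.
Half-life 0.333 d → k = ln 2 / 0.333 = 2.082 d⁻¹.
Decay over the reach: 0.6759·exp(−kt) = 0.6759·0.9137 = 0.6176 mg/L.
At the second outfall, C = (851.7·0.6176 + 60.80·25.40) / (851.7 + 60.80) = 2.269 mg/L.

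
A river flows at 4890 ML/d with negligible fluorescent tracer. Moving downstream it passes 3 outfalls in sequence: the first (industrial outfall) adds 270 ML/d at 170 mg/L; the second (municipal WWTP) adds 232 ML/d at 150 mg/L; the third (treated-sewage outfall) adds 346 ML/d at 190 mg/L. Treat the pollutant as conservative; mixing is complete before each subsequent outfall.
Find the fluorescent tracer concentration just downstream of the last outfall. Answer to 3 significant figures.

Below outfall 1: Q → 5160 ML/d, C = (4890·0 + 270.0·170.0)/5160 = 8.895 mg/L.
Below outfall 2: Q → 5392 ML/d, C = (5160·8.895 + 232.0·150.0)/5392 = 14.97 mg/L.
Below outfall 3: Q → 5738 ML/d, C = (5392·14.97 + 346.0·190.0)/5738 = 25.52 mg/L.

25.5 mg/L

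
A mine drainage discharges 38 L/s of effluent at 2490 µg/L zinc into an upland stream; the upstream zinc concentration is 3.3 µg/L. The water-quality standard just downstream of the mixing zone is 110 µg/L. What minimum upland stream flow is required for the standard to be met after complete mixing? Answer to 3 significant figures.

848 L/s

Set C_mix = 110: (Q·3.300 + 38.00·2490) / (Q + 38.00) = 110
→ Q = 38.00·(2490 − 110)/(110 − 3.300) = 847.6 L/s.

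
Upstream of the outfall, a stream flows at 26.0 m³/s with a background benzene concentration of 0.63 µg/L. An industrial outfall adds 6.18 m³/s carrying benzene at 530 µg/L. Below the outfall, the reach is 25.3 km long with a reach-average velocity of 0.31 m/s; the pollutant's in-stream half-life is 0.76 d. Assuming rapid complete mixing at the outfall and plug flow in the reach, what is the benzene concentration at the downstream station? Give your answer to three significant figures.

43.2 µg/L

Conservation of mass: C = (26.00·0.6300 + 6.180·530.0) / 32.18 = 3292/32.18 = 102.3 µg/L.
Travel time t = 25.3·1000 / 0.31 = 81610 s = 22.67 h.
Half-life 0.76 d → k = ln 2 / 0.76 = 0.9120 d⁻¹.
Applying C = C₀e^(−kt): 102.3 × 0.4225 = 43.22 µg/L.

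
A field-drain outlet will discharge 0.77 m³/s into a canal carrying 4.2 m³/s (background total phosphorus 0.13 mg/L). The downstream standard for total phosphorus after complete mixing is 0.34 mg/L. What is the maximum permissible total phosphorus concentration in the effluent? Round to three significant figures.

At the limit, (Qr·Cr + Qe·Cₑ)/(Qr + Qe) = 0.34:
Cₑ = (4.970·0.34 − 4.200·0.1300) / 0.7700 = 1.485 mg/L.

1.49 mg/L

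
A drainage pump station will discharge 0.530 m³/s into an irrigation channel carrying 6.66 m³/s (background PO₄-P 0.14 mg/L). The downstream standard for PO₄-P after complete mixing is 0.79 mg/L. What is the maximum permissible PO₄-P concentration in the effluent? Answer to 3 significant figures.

8.96 mg/L

At the limit, (Qr·Cr + Qe·Cₑ)/(Qr + Qe) = 0.79:
Cₑ = (7.190·0.79 − 6.660·0.1400) / 0.5300 = 8.958 mg/L.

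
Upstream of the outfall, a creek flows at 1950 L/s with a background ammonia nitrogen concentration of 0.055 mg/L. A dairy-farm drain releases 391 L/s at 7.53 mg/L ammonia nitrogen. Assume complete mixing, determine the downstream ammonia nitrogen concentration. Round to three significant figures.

Mass balance: C = (1950·0.05500 + 391.0·7.530) / 2341 = 3051/2341 = 1.303 mg/L.

1.30 mg/L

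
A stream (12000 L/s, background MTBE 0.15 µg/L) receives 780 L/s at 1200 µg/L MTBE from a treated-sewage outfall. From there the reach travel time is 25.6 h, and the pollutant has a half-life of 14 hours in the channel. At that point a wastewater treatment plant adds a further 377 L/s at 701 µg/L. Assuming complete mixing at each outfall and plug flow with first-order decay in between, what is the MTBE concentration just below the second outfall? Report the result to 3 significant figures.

After mixing, C = (12000·0.1500 + 780.0·1200) / 12780 = 937800/12780 = 73.38 µg/L; combined flow 12780 L/s.
Half-life 14 h → k = ln 2 / 14 = 0.04951 h⁻¹ = 1.188 d⁻¹.
Decay over the reach: 73.38·exp(−kt) = 73.38·0.2815 = 20.66 µg/L.
At the second outfall, C = (12780·20.66 + 377.0·701.0) / (12780 + 377.0) = 40.15 µg/L.

40.2 µg/L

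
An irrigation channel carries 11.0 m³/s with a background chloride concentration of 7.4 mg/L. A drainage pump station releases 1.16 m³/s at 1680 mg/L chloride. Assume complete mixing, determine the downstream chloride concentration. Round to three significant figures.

Mass balance: C = (11.00·7.400 + 1.160·1680) / 12.16 = 2030/12.16 = 167.0 mg/L.

167 mg/L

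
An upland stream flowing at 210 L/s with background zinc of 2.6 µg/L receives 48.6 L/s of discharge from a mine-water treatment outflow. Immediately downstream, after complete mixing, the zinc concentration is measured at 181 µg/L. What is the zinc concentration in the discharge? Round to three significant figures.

952 µg/L

Mass balance: 210.0·2.600 + 48.60·Cₑ = 258.6·181.0
→ Cₑ = (258.6·181.0 − 210.0·2.600) / 48.60 = 951.9 µg/L.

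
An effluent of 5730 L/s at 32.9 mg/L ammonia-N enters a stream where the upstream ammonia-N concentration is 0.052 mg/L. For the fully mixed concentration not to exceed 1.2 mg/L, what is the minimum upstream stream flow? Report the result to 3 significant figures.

Set C_mix = 1.2: (Q·0.05200 + 5730·32.90) / (Q + 5730) = 1.2
→ Q = 5730·(32.90 − 1.2)/(1.2 − 0.05200) = 158200 L/s.

158000 L/s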